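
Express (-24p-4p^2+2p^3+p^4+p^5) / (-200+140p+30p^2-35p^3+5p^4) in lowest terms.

(6p+p^2+p^3)/(50-35p+5p^2)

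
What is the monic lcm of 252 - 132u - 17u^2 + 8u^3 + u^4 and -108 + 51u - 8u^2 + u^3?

9072 - 6012u + 300u^2 + 241u^3 - 21u^4 + 3u^5 + u^6

By polynomial division,
  u^4 + 8u^3 - 17u^2 - 132u + 252 = (u + 16)(u^3 - 8u^2 + 51u - 108) + (60u^2 - 840u + 1980)
  u^3 - 8u^2 + 51u - 108 = ((1/60)u + 1/10)(60u^2 - 840u + 1980) + (102u - 306)
  60u^2 - 840u + 1980 = ((10/17)u - 110/17)(102u - 306) + (0)
Last nonzero remainder: 102u - 306. Dividing through by 102 gives the monic gcd u - 3.
Then lcm(f, g) = f·g / gcd(f, g); expanding and making the result monic gives the answer.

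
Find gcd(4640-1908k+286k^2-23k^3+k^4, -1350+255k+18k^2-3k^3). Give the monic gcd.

Apply the Euclidean algorithm:
  k^4-23k^3+286k^2-1908k+4640 = (-(1/3)k+17/3)(-3k^3+18k^2+255k-1350) + (269k^2-3803k+12290)
  -3k^3+18k^2+255k-1350 = (-(3/269)k-6567/72361)(269k^2-3803k+12290) + ((3395784/72361)k-16978920/72361)
  269k^2-3803k+12290 = ((19465109/3395784)k-88931669/1697892)((3395784/72361)k-16978920/72361) + (0)
Last nonzero remainder: (3395784/72361)k-16978920/72361. Dividing through by 3395784/72361 gives the monic gcd k-5.

-5+k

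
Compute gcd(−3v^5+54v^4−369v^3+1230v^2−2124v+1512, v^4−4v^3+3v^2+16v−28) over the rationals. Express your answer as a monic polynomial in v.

Repeated division with remainder:
  −3v^5+54v^4−369v^3+1230v^2−2124v+1512 = (−3v+42)(v^4−4v^3+3v^2+16v−28) + (−192v^3+1152v^2−2880v+2688)
  v^4−4v^3+3v^2+16v−28 = (−(1/192)v−1/96)(−192v^3+1152v^2−2880v+2688) + (0)
Last nonzero remainder: −192v^3+1152v^2−2880v+2688. Dividing through by −192 gives the monic gcd v^3−6v^2+15v−14.

v^3−6v^2+15v−14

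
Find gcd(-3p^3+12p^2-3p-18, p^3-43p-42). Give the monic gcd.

p+1

Apply the Euclidean algorithm:
  -3p^3+12p^2-3p-18 = (-3)(p^3-43p-42) + (12p^2-132p-144)
  p^3-43p-42 = ((1/12)p+11/12)(12p^2-132p-144) + (90p+90)
  12p^2-132p-144 = ((2/15)p-8/5)(90p+90) + (0)
Last nonzero remainder: 90p+90. Dividing through by 90 gives the monic gcd p+1.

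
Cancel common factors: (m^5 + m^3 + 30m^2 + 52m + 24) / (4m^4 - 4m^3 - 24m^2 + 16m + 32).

By polynomial division,
  m^5 + m^3 + 30m^2 + 52m + 24 = ((1/4)m + 1/4)(4m^4 - 4m^3 - 24m^2 + 16m + 32) + (8m^3 + 32m^2 + 40m + 16)
  4m^4 - 4m^3 - 24m^2 + 16m + 32 = ((1/2)m - 5/2)(8m^3 + 32m^2 + 40m + 16) + (36m^2 + 108m + 72)
  8m^3 + 32m^2 + 40m + 16 = ((2/9)m + 2/9)(36m^2 + 108m + 72) + (0)
Last nonzero remainder: 36m^2 + 108m + 72. Dividing through by 36 gives the monic gcd m^2 + 3m + 2.
Cancel m^2 + 3m + 2 from numerator and denominator to get the reduced form.

(m^3 - 3m^2 + 8m + 12)/(4m^2 - 16m + 16)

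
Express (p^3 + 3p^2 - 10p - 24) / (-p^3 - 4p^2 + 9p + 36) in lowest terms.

(-p - 2)/(p + 3)

Repeated division with remainder:
  p^3 + 3p^2 - 10p - 24 = (-1)(-p^3 - 4p^2 + 9p + 36) + (-p^2 - p + 12)
  -p^3 - 4p^2 + 9p + 36 = (p + 3)(-p^2 - p + 12) + (0)
Last nonzero remainder: -p^2 - p + 12. Dividing through by -1 gives the monic gcd p^2 + p - 12.
Cancel p^2 + p - 12 from numerator and denominator to get the reduced form.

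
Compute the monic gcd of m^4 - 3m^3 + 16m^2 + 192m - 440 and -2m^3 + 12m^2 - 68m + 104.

m - 2

Apply the Euclidean algorithm:
  m^4 - 3m^3 + 16m^2 + 192m - 440 = (-(1/2)m - 3/2)(-2m^3 + 12m^2 - 68m + 104) + (142m - 284)
  -2m^3 + 12m^2 - 68m + 104 = (-(1/71)m^2 + (4/71)m - 26/71)(142m - 284) + (0)
Last nonzero remainder: 142m - 284. Dividing through by 142 gives the monic gcd m - 2.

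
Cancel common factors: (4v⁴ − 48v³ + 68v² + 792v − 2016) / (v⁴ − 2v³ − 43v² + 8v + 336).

Apply the Euclidean algorithm:
  4v⁴ − 48v³ + 68v² + 792v − 2016 = (4)(v⁴ − 2v³ − 43v² + 8v + 336) + (−40v³ + 240v² + 760v − 3360)
  v⁴ − 2v³ − 43v² + 8v + 336 = (−(1/40)v − 1/10)(−40v³ + 240v² + 760v − 3360) + (0)
Last nonzero remainder: −40v³ + 240v² + 760v − 3360. Dividing through by −40 gives the monic gcd v³ − 6v² − 19v + 84.
Cancel v³ − 6v² − 19v + 84 from numerator and denominator to get the reduced form.

(4v − 24)/(v + 4)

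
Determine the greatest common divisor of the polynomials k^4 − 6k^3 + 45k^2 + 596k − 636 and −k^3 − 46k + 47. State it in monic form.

Euclidean algorithm in ℚ[k]:
  k^4 − 6k^3 + 45k^2 + 596k − 636 = (−k + 6)(−k^3 − 46k + 47) + (−k^2 + 919k − 918)
  −k^3 − 46k + 47 = (k + 919)(−k^2 + 919k − 918) + (−843689k + 843689)
  −k^2 + 919k − 918 = ((1/843689)k − 918/843689)(−843689k + 843689) + (0)
Last nonzero remainder: −843689k + 843689. Dividing through by −843689 gives the monic gcd k − 1.

k − 1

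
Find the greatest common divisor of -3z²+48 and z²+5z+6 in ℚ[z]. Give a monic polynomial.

1

Euclidean algorithm in ℚ[z]:
  -3z²+48 = (-3)(z²+5z+6) + (15z+66)
  z²+5z+6 = ((1/15)z+1/25)(15z+66) + (84/25)
  15z+66 = ((125/28)z+275/14)(84/25) + (0)
The last nonzero remainder is the constant 84/25, so the polynomials are coprime and gcd = 1.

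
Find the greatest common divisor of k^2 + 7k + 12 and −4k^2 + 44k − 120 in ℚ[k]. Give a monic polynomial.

1

By polynomial division,
  k^2 + 7k + 12 = (−1/4)(−4k^2 + 44k − 120) + (18k − 18)
  −4k^2 + 44k − 120 = (−(2/9)k + 20/9)(18k − 18) + (−80)
  18k − 18 = (−(9/40)k + 9/40)(−80) + (0)
The last nonzero remainder is the constant −80, so the polynomials are coprime and gcd = 1.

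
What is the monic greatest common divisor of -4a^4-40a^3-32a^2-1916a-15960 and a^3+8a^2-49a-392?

Euclidean algorithm in ℚ[a]:
  -4a^4-40a^3-32a^2-1916a-15960 = (-4a-8)(a^3+8a^2-49a-392) + (-164a^2-3876a-19096)
  a^3+8a^2-49a-392 = (-(1/164)a+641/6724)(-164a^2-3876a-19096) + ((343026/1681)a+2401182/1681)
  -164a^2-3876a-19096 = (-(137842/171513)a-2292884/171513)((343026/1681)a+2401182/1681) + (0)
Last nonzero remainder: (343026/1681)a+2401182/1681. Dividing through by 343026/1681 gives the monic gcd a+7.

a+7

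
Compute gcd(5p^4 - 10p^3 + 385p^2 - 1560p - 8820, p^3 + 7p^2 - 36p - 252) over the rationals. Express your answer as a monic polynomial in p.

Repeated division with remainder:
  5p^4 - 10p^3 + 385p^2 - 1560p - 8820 = (5p - 45)(p^3 + 7p^2 - 36p - 252) + (880p^2 - 1920p - 20160)
  p^3 + 7p^2 - 36p - 252 = ((1/880)p + 101/9680)(880p^2 - 1920p - 20160) + ((840/121)p - 5040/121)
  880p^2 - 1920p - 20160 = ((2662/21)p + 484)((840/121)p - 5040/121) + (0)
Last nonzero remainder: (840/121)p - 5040/121. Dividing through by 840/121 gives the monic gcd p - 6.

p - 6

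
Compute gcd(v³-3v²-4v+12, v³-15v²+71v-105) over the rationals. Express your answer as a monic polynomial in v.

Repeated division with remainder:
  v³-3v²-4v+12 = (v³-15v²+71v-105) + (12v²-75v+117)
  v³-15v²+71v-105 = ((1/12)v-35/48)(12v²-75v+117) + ((105/16)v-315/16)
  12v²-75v+117 = ((64/35)v-208/35)((105/16)v-315/16) + (0)
Last nonzero remainder: (105/16)v-315/16. Dividing through by 105/16 gives the monic gcd v-3.

v-3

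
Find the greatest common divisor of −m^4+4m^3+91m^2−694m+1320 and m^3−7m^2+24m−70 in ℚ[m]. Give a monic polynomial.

m−5

By polynomial division,
  −m^4+4m^3+91m^2−694m+1320 = (−m−3)(m^3−7m^2+24m−70) + (94m^2−692m+1110)
  m^3−7m^2+24m−70 = ((1/94)m+17/4418)(94m^2−692m+1110) + ((32813/2209)m−164065/2209)
  94m^2−692m+1110 = ((207646/32813)m−490398/32813)((32813/2209)m−164065/2209) + (0)
Last nonzero remainder: (32813/2209)m−164065/2209. Dividing through by 32813/2209 gives the monic gcd m−5.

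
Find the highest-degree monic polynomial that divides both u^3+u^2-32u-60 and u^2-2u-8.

u+2

Repeated division with remainder:
  u^3+u^2-32u-60 = (u+3)(u^2-2u-8) + (-18u-36)
  u^2-2u-8 = (-(1/18)u+2/9)(-18u-36) + (0)
Last nonzero remainder: -18u-36. Dividing through by -18 gives the monic gcd u+2.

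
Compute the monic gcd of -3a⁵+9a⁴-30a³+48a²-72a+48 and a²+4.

By polynomial division,
  -3a⁵+9a⁴-30a³+48a²-72a+48 = (-3a³+9a²-18a+12)(a²+4) + (0)
The last nonzero remainder a²+4 is already monic.

a²+4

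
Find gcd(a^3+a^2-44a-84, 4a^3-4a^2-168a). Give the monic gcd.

Repeated division with remainder:
  a^3+a^2-44a-84 = (1/4)(4a^3-4a^2-168a) + (2a^2-2a-84)
  4a^3-4a^2-168a = (2a)(2a^2-2a-84) + (0)
Last nonzero remainder: 2a^2-2a-84. Dividing through by 2 gives the monic gcd a^2-a-42.

a^2-a-42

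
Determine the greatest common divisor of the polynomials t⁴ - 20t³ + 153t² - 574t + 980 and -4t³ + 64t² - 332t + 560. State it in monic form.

t - 7

Euclidean algorithm in ℚ[t]:
  t⁴ - 20t³ + 153t² - 574t + 980 = (-(1/4)t + 1)(-4t³ + 64t² - 332t + 560) + (6t² - 102t + 420)
  -4t³ + 64t² - 332t + 560 = (-(2/3)t - 2/3)(6t² - 102t + 420) + (-120t + 840)
  6t² - 102t + 420 = (-(1/20)t + 1/2)(-120t + 840) + (0)
Last nonzero remainder: -120t + 840. Dividing through by -120 gives the monic gcd t - 7.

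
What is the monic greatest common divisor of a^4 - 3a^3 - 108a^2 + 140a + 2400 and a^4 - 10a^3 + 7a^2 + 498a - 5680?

By polynomial division,
  a^4 - 3a^3 - 108a^2 + 140a + 2400 = (a^4 - 10a^3 + 7a^2 + 498a - 5680) + (7a^3 - 115a^2 - 358a + 8080)
  a^4 - 10a^3 + 7a^2 + 498a - 5680 = ((1/7)a + 45/49)(7a^3 - 115a^2 - 358a + 8080) + ((8024/49)a^2 - (16048/49)a - 641920/49)
  7a^3 - 115a^2 - 358a + 8080 = ((343/8024)a - 4949/8024)((8024/49)a^2 - (16048/49)a - 641920/49) + (0)
Last nonzero remainder: (8024/49)a^2 - (16048/49)a - 641920/49. Dividing through by 8024/49 gives the monic gcd a^2 - 2a - 80.

a^2 - 2a - 80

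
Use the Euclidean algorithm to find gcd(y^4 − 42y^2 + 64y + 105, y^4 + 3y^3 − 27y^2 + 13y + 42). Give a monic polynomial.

Repeated division with remainder:
  y^4 − 42y^2 + 64y + 105 = (y^4 + 3y^3 − 27y^2 + 13y + 42) + (−3y^3 − 15y^2 + 51y + 63)
  y^4 + 3y^3 − 27y^2 + 13y + 42 = (−(1/3)y + 2/3)(−3y^3 − 15y^2 + 51y + 63) + (0)
Last nonzero remainder: −3y^3 − 15y^2 + 51y + 63. Dividing through by −3 gives the monic gcd y^3 + 5y^2 − 17y − 21.

y^3 + 5y^2 − 17y − 21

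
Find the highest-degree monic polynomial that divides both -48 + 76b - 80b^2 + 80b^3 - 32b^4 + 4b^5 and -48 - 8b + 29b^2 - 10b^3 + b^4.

Apply the Euclidean algorithm:
  4b^5 - 32b^4 + 80b^3 - 80b^2 + 76b - 48 = (4b + 8)(b^4 - 10b^3 + 29b^2 - 8b - 48) + (44b^3 - 280b^2 + 332b + 336)
  b^4 - 10b^3 + 29b^2 - 8b - 48 = ((1/44)b - 10/121)(44b^3 - 280b^2 + 332b + 336) + (-(204/121)b^2 + (1428/121)b - 2448/121)
  44b^3 - 280b^2 + 332b + 336 = (-(1331/51)b - 847/51)(-(204/121)b^2 + (1428/121)b - 2448/121) + (0)
Last nonzero remainder: -(204/121)b^2 + (1428/121)b - 2448/121. Dividing through by -204/121 gives the monic gcd b^2 - 7b + 12.

12 - 7b + b^2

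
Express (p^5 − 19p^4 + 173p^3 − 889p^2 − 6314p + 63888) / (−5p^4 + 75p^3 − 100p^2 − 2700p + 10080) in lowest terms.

By polynomial division,
  p^5 − 19p^4 + 173p^3 − 889p^2 − 6314p + 63888 = (−(1/5)p + 4/5)(−5p^4 + 75p^3 − 100p^2 − 2700p + 10080) + (93p^3 − 1349p^2 − 2138p + 55824)
  −5p^4 + 75p^3 − 100p^2 − 2700p + 10080 = (−(5/93)p + 230/8649)(93p^3 − 1349p^2 − 2138p + 55824) + (−(1548800/8649)p^2 + (3097600/8649)p + 24780800/2883)
  93p^3 − 1349p^2 − 2138p + 55824 = (−(804357/1548800)p + 10058787/1548800)(−(1548800/8649)p^2 + (3097600/8649)p + 24780800/2883) + (0)
Last nonzero remainder: −(1548800/8649)p^2 + (3097600/8649)p + 24780800/2883. Dividing through by −1548800/8649 gives the monic gcd p^2 − 2p − 48.
Cancel p^2 − 2p − 48 from numerator and denominator to get the reduced form.

(−p^3 + 17p^2 − 187p + 1331)/(5p^2 − 65p + 210)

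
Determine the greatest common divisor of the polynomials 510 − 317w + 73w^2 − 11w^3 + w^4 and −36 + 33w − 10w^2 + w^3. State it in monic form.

−3 + w

Apply the Euclidean algorithm:
  w^4 − 11w^3 + 73w^2 − 317w + 510 = (w − 1)(w^3 − 10w^2 + 33w − 36) + (30w^2 − 248w + 474)
  w^3 − 10w^2 + 33w − 36 = ((1/30)w − 13/225)(30w^2 − 248w + 474) + ((646/225)w − 646/75)
  30w^2 − 248w + 474 = ((3375/323)w − 17775/323)((646/225)w − 646/75) + (0)
Last nonzero remainder: (646/225)w − 646/75. Dividing through by 646/225 gives the monic gcd w − 3.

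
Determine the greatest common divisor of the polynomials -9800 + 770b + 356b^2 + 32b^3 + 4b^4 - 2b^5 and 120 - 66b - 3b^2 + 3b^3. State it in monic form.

-20 + b + b^2

Repeated division with remainder:
  -2b^5 + 4b^4 + 32b^3 + 356b^2 + 770b - 9800 = (-(2/3)b^2 + (2/3)b - 10/3)(3b^3 - 3b^2 - 66b + 120) + (470b^2 + 470b - 9400)
  3b^3 - 3b^2 - 66b + 120 = ((3/470)b - 3/235)(470b^2 + 470b - 9400) + (0)
Last nonzero remainder: 470b^2 + 470b - 9400. Dividing through by 470 gives the monic gcd b^2 + b - 20.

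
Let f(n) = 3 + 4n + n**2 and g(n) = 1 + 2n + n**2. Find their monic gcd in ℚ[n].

Repeated division with remainder:
  n**2 + 4n + 3 = (n**2 + 2n + 1) + (2n + 2)
  n**2 + 2n + 1 = ((1/2)n + 1/2)(2n + 2) + (0)
Last nonzero remainder: 2n + 2. Dividing through by 2 gives the monic gcd n + 1.

1 + n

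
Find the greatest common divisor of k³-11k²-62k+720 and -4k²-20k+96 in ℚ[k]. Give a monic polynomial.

k+8

Euclidean algorithm in ℚ[k]:
  k³-11k²-62k+720 = (-(1/4)k+4)(-4k²-20k+96) + (42k+336)
  -4k²-20k+96 = (-(2/21)k+2/7)(42k+336) + (0)
Last nonzero remainder: 42k+336. Dividing through by 42 gives the monic gcd k+8.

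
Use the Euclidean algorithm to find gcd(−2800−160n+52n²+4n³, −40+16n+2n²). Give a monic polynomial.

10+n

Euclidean algorithm in ℚ[n]:
  4n³+52n²−160n−2800 = (2n+10)(2n²+16n−40) + (−240n−2400)
  2n²+16n−40 = (−(1/120)n+1/60)(−240n−2400) + (0)
Last nonzero remainder: −240n−2400. Dividing through by −240 gives the monic gcd n+10.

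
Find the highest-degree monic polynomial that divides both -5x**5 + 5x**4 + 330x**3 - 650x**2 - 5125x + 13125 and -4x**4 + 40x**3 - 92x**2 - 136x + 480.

Apply the Euclidean algorithm:
  -5x**5 + 5x**4 + 330x**3 - 650x**2 - 5125x + 13125 = ((5/4)x + 45/4)(-4x**4 + 40x**3 - 92x**2 - 136x + 480) + (-5x**3 + 555x**2 - 4195x + 7725)
  -4x**4 + 40x**3 - 92x**2 - 136x + 480 = ((4/5)x + 404/5)(-5x**3 + 555x**2 - 4195x + 7725) + (-41580x**2 + 332640x - 623700)
  -5x**3 + 555x**2 - 4195x + 7725 = ((1/8316)x - 103/8316)(-41580x**2 + 332640x - 623700) + (0)
Last nonzero remainder: -41580x**2 + 332640x - 623700. Dividing through by -41580 gives the monic gcd x**2 - 8x + 15.

x**2 - 8x + 15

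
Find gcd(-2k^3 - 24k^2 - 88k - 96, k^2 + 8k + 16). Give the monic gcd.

k + 4

Apply the Euclidean algorithm:
  -2k^3 - 24k^2 - 88k - 96 = (-2k - 8)(k^2 + 8k + 16) + (8k + 32)
  k^2 + 8k + 16 = ((1/8)k + 1/2)(8k + 32) + (0)
Last nonzero remainder: 8k + 32. Dividing through by 8 gives the monic gcd k + 4.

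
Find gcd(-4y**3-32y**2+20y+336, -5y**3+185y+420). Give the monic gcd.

y+4

Euclidean algorithm in ℚ[y]:
  -4y**3-32y**2+20y+336 = (4/5)(-5y**3+185y+420) + (-32y**2-128y)
  -5y**3+185y+420 = ((5/32)y-5/8)(-32y**2-128y) + (105y+420)
  -32y**2-128y = (-(32/105)y)(105y+420) + (0)
Last nonzero remainder: 105y+420. Dividing through by 105 gives the monic gcd y+4.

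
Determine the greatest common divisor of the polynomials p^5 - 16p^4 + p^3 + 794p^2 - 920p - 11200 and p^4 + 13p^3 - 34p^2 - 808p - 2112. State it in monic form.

By polynomial division,
  p^5 - 16p^4 + p^3 + 794p^2 - 920p - 11200 = (p - 29)(p^4 + 13p^3 - 34p^2 - 808p - 2112) + (412p^3 + 616p^2 - 22240p - 72448)
  p^4 + 13p^3 - 34p^2 - 808p - 2112 = ((1/412)p + 1185/42436)(412p^3 + 616p^2 - 22240p - 72448) + ((29484/10609)p^2 - (117936/10609)p - 943488/10609)
  412p^3 + 616p^2 - 22240p - 72448 = ((1092727/7371)p + 6004694/7371)((29484/10609)p^2 - (117936/10609)p - 943488/10609) + (0)
Last nonzero remainder: (29484/10609)p^2 - (117936/10609)p - 943488/10609. Dividing through by 29484/10609 gives the monic gcd p^2 - 4p - 32.

p^2 - 4p - 32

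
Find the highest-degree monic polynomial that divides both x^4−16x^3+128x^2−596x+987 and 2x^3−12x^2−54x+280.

Apply the Euclidean algorithm:
  x^4−16x^3+128x^2−596x+987 = ((1/2)x−5)(2x^3−12x^2−54x+280) + (95x^2−1006x+2387)
  2x^3−12x^2−54x+280 = ((2/95)x+872/9025)(95x^2−1006x+2387) + (−(63648/9025)x+445536/9025)
  95x^2−1006x+2387 = (−(857375/63648)x+3077525/63648)(−(63648/9025)x+445536/9025) + (0)
Last nonzero remainder: −(63648/9025)x+445536/9025. Dividing through by −63648/9025 gives the monic gcd x−7.

x−7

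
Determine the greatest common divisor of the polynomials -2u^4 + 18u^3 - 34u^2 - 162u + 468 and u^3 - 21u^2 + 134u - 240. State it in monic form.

u - 3

By polynomial division,
  -2u^4 + 18u^3 - 34u^2 - 162u + 468 = (-2u - 24)(u^3 - 21u^2 + 134u - 240) + (-270u^2 + 2574u - 5292)
  u^3 - 21u^2 + 134u - 240 = (-(1/270)u + 86/2025)(-270u^2 + 2574u - 5292) + ((1144/225)u - 1144/75)
  -270u^2 + 2574u - 5292 = (-(30375/572)u + 99225/286)((1144/225)u - 1144/75) + (0)
Last nonzero remainder: (1144/225)u - 1144/75. Dividing through by 1144/225 gives the monic gcd u - 3.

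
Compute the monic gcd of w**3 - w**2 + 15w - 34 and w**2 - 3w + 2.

Euclidean algorithm in ℚ[w]:
  w**3 - w**2 + 15w - 34 = (w + 2)(w**2 - 3w + 2) + (19w - 38)
  w**2 - 3w + 2 = ((1/19)w - 1/19)(19w - 38) + (0)
Last nonzero remainder: 19w - 38. Dividing through by 19 gives the monic gcd w - 2.

w - 2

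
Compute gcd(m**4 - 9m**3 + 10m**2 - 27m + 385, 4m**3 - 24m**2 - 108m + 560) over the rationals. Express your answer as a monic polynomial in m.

By polynomial division,
  m**4 - 9m**3 + 10m**2 - 27m + 385 = ((1/4)m - 3/4)(4m**3 - 24m**2 - 108m + 560) + (19m**2 - 248m + 805)
  4m**3 - 24m**2 - 108m + 560 = ((4/19)m + 536/361)(19m**2 - 248m + 805) + ((32760/361)m - 229320/361)
  19m**2 - 248m + 805 = ((6859/32760)m - 8303/6552)((32760/361)m - 229320/361) + (0)
Last nonzero remainder: (32760/361)m - 229320/361. Dividing through by 32760/361 gives the monic gcd m - 7.

m - 7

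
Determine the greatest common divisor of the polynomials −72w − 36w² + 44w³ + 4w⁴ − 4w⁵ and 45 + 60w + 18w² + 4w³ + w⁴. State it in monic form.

3 + 4w + w²

Repeated division with remainder:
  −4w⁵ + 4w⁴ + 44w³ − 36w² − 72w = (−4w + 20)(w⁴ + 4w³ + 18w² + 60w + 45) + (36w³ − 156w² − 1092w − 900)
  w⁴ + 4w³ + 18w² + 60w + 45 = ((1/36)w + 25/108)(36w³ − 156w² − 1092w − 900) + ((760/9)w² + (3040/9)w + 760/3)
  36w³ − 156w² − 1092w − 900 = ((81/190)w − 135/38)((760/9)w² + (3040/9)w + 760/3) + (0)
Last nonzero remainder: (760/9)w² + (3040/9)w + 760/3. Dividing through by 760/9 gives the monic gcd w² + 4w + 3.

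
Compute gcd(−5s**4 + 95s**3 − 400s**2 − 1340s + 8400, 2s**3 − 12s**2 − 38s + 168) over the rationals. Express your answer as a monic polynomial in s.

Repeated division with remainder:
  −5s**4 + 95s**3 − 400s**2 − 1340s + 8400 = (−(5/2)s + 65/2)(2s**3 − 12s**2 − 38s + 168) + (−105s**2 + 315s + 2940)
  2s**3 − 12s**2 − 38s + 168 = (−(2/105)s + 2/35)(−105s**2 + 315s + 2940) + (0)
Last nonzero remainder: −105s**2 + 315s + 2940. Dividing through by −105 gives the monic gcd s**2 − 3s − 28.

s**2 − 3s − 28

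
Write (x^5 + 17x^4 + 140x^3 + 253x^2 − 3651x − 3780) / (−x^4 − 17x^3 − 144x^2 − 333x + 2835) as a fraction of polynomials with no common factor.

(−x^2 + 3x + 4)/(x − 3)

Euclidean algorithm in ℚ[x]:
  x^5 + 17x^4 + 140x^3 + 253x^2 − 3651x − 3780 = (−x)(−x^4 − 17x^3 − 144x^2 − 333x + 2835) + (−4x^3 − 80x^2 − 816x − 3780)
  −x^4 − 17x^3 − 144x^2 − 333x + 2835 = ((1/4)x − 3/4)(−4x^3 − 80x^2 − 816x − 3780) + (0)
Last nonzero remainder: −4x^3 − 80x^2 − 816x − 3780. Dividing through by −4 gives the monic gcd x^3 + 20x^2 + 204x + 945.
Cancel x^3 + 20x^2 + 204x + 945 from numerator and denominator to get the reduced form.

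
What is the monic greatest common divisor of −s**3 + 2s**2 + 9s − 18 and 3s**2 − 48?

1

By polynomial division,
  −s**3 + 2s**2 + 9s − 18 = (−(1/3)s + 2/3)(3s**2 − 48) + (−7s + 14)
  3s**2 − 48 = (−(3/7)s − 6/7)(−7s + 14) + (−36)
  −7s + 14 = ((7/36)s − 7/18)(−36) + (0)
The last nonzero remainder is the constant −36, so the polynomials are coprime and gcd = 1.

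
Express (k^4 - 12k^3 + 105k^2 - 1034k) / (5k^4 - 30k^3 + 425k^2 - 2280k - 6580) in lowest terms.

By polynomial division,
  k^4 - 12k^3 + 105k^2 - 1034k = (1/5)(5k^4 - 30k^3 + 425k^2 - 2280k - 6580) + (-6k^3 + 20k^2 - 578k + 1316)
  5k^4 - 30k^3 + 425k^2 - 2280k - 6580 = (-(5/6)k + 20/9)(-6k^3 + 20k^2 - 578k + 1316) + (-(910/9)k^2 + (910/9)k - 85540/9)
  -6k^3 + 20k^2 - 578k + 1316 = ((27/455)k - 9/65)(-(910/9)k^2 + (910/9)k - 85540/9) + (0)
Last nonzero remainder: -(910/9)k^2 + (910/9)k - 85540/9. Dividing through by -910/9 gives the monic gcd k^2 - k + 94.
Cancel k^2 - k + 94 from numerator and denominator to get the reduced form.

(k^2 - 11k)/(5k^2 - 25k - 70)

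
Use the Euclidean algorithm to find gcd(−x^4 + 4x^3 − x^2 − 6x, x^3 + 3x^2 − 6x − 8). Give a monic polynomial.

x^2 − x − 2

Repeated division with remainder:
  −x^4 + 4x^3 − x^2 − 6x = (−x + 7)(x^3 + 3x^2 − 6x − 8) + (−28x^2 + 28x + 56)
  x^3 + 3x^2 − 6x − 8 = (−(1/28)x − 1/7)(−28x^2 + 28x + 56) + (0)
Last nonzero remainder: −28x^2 + 28x + 56. Dividing through by −28 gives the monic gcd x^2 − x − 2.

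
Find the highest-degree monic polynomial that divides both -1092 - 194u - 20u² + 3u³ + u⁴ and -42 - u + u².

By polynomial division,
  u⁴ + 3u³ - 20u² - 194u - 1092 = (u² + 4u + 26)(u² - u - 42) + (0)
The last nonzero remainder u² - u - 42 is already monic.

-42 - u + u²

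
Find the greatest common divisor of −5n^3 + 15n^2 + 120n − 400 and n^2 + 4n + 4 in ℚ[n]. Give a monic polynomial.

Apply the Euclidean algorithm:
  −5n^3 + 15n^2 + 120n − 400 = (−5n + 35)(n^2 + 4n + 4) + (−540)
  n^2 + 4n + 4 = (−(1/540)n^2 − (1/135)n − 1/135)(−540) + (0)
The last nonzero remainder is the constant −540, so the polynomials are coprime and gcd = 1.

1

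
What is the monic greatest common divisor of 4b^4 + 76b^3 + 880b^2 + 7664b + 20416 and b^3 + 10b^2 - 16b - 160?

b + 4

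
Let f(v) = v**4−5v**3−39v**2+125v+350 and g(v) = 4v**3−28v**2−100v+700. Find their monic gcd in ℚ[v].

Apply the Euclidean algorithm:
  v**4−5v**3−39v**2+125v+350 = ((1/4)v+1/2)(4v**3−28v**2−100v+700) + (0)
Last nonzero remainder: 4v**3−28v**2−100v+700. Dividing through by 4 gives the monic gcd v**3−7v**2−25v+175.

v**3−7v**2−25v+175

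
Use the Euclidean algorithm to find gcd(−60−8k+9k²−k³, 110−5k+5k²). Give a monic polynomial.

Repeated division with remainder:
  −k³+9k²−8k−60 = (−(1/5)k+8/5)(5k²−5k+110) + (22k−236)
  5k²−5k+110 = ((5/22)k+535/242)(22k−236) + (76440/121)
  22k−236 = ((1331/38220)k−7139/19110)(76440/121) + (0)
The last nonzero remainder is the constant 76440/121, so the polynomials are coprime and gcd = 1.

1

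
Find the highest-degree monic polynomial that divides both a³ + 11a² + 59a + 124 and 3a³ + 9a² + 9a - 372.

Apply the Euclidean algorithm:
  a³ + 11a² + 59a + 124 = (1/3)(3a³ + 9a² + 9a - 372) + (8a² + 56a + 248)
  3a³ + 9a² + 9a - 372 = ((3/8)a - 3/2)(8a² + 56a + 248) + (0)
Last nonzero remainder: 8a² + 56a + 248. Dividing through by 8 gives the monic gcd a² + 7a + 31.

a² + 7a + 31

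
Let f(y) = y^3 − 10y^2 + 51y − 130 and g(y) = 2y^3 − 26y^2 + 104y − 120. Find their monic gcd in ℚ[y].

y − 5

Apply the Euclidean algorithm:
  y^3 − 10y^2 + 51y − 130 = (1/2)(2y^3 − 26y^2 + 104y − 120) + (3y^2 − y − 70)
  2y^3 − 26y^2 + 104y − 120 = ((2/3)y − 76/9)(3y^2 − y − 70) + ((1280/9)y − 6400/9)
  3y^2 − y − 70 = ((27/1280)y + 63/640)((1280/9)y − 6400/9) + (0)
Last nonzero remainder: (1280/9)y − 6400/9. Dividing through by 1280/9 gives the monic gcd y − 5.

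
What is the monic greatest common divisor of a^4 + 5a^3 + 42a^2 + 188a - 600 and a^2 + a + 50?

a^2 + a + 50

By polynomial division,
  a^4 + 5a^3 + 42a^2 + 188a - 600 = (a^2 + 4a - 12)(a^2 + a + 50) + (0)
The last nonzero remainder a^2 + a + 50 is already monic.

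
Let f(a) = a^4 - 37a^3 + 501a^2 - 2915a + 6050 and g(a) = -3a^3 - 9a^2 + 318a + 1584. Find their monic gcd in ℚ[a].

a - 11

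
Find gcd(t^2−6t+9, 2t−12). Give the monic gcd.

1

Repeated division with remainder:
  t^2−6t+9 = ((1/2)t)(2t−12) + (9)
  2t−12 = ((2/9)t−4/3)(9) + (0)
The last nonzero remainder is the constant 9, so the polynomials are coprime and gcd = 1.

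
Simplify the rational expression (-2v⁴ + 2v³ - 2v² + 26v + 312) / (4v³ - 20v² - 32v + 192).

By polynomial division,
  -2v⁴ + 2v³ - 2v² + 26v + 312 = (-(1/2)v - 2)(4v³ - 20v² - 32v + 192) + (-58v² + 58v + 696)
  4v³ - 20v² - 32v + 192 = (-(2/29)v + 8/29)(-58v² + 58v + 696) + (0)
Last nonzero remainder: -58v² + 58v + 696. Dividing through by -58 gives the monic gcd v² - v - 12.
Cancel v² - v - 12 from numerator and denominator to get the reduced form.

(-v² - 13)/(2v - 8)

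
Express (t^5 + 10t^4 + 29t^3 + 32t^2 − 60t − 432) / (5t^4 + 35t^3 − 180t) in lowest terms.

(t^3 + 6t^2 + 17t + 36)/(5t^2 + 15t)

Apply the Euclidean algorithm:
  t^5 + 10t^4 + 29t^3 + 32t^2 − 60t − 432 = ((1/5)t + 3/5)(5t^4 + 35t^3 − 180t) + (8t^3 + 68t^2 + 48t − 432)
  5t^4 + 35t^3 − 180t = ((5/8)t − 15/16)(8t^3 + 68t^2 + 48t − 432) + ((135/4)t^2 + 135t − 405)
  8t^3 + 68t^2 + 48t − 432 = ((32/135)t + 16/15)((135/4)t^2 + 135t − 405) + (0)
Last nonzero remainder: (135/4)t^2 + 135t − 405. Dividing through by 135/4 gives the monic gcd t^2 + 4t − 12.
Cancel t^2 + 4t − 12 from numerator and denominator to get the reduced form.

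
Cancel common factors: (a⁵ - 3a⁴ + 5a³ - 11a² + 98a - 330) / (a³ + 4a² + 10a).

(a³ - 7a² + 23a - 33)/(a)

By polynomial division,
  a⁵ - 3a⁴ + 5a³ - 11a² + 98a - 330 = (a² - 7a + 23)(a³ + 4a² + 10a) + (-33a² - 132a - 330)
  a³ + 4a² + 10a = (-(1/33)a)(-33a² - 132a - 330) + (0)
Last nonzero remainder: -33a² - 132a - 330. Dividing through by -33 gives the monic gcd a² + 4a + 10.
Cancel a² + 4a + 10 from numerator and denominator to get the reduced form.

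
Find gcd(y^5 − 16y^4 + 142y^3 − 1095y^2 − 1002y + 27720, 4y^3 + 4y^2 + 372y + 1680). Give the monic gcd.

y^3 + y^2 + 93y + 420

Repeated division with remainder:
  y^5 − 16y^4 + 142y^3 − 1095y^2 − 1002y + 27720 = ((1/4)y^2 − (17/4)y + 33/2)(4y^3 + 4y^2 + 372y + 1680) + (0)
Last nonzero remainder: 4y^3 + 4y^2 + 372y + 1680. Dividing through by 4 gives the monic gcd y^3 + y^2 + 93y + 420.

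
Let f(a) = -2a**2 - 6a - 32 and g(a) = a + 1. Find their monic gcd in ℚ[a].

1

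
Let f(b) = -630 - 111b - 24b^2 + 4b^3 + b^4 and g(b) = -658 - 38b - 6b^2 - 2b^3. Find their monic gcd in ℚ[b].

Repeated division with remainder:
  b^4 + 4b^3 - 24b^2 - 111b - 630 = (-(1/2)b - 1/2)(-2b^3 - 6b^2 - 38b - 658) + (-46b^2 - 459b - 959)
  -2b^3 - 6b^2 - 38b - 658 = ((1/23)b - 321/1058)(-46b^2 - 459b - 959) + (-(143429/1058)b - 1004003/1058)
  -46b^2 - 459b - 959 = ((48668/143429)b + 144946/143429)(-(143429/1058)b - 1004003/1058) + (0)
Last nonzero remainder: -(143429/1058)b - 1004003/1058. Dividing through by -143429/1058 gives the monic gcd b + 7.

7 + b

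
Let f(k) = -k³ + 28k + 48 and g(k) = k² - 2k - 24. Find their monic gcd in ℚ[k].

k² - 2k - 24

By polynomial division,
  -k³ + 28k + 48 = (-k - 2)(k² - 2k - 24) + (0)
The last nonzero remainder k² - 2k - 24 is already monic.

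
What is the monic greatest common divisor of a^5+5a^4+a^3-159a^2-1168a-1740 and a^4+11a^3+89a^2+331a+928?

By polynomial division,
  a^5+5a^4+a^3-159a^2-1168a-1740 = (a-6)(a^4+11a^3+89a^2+331a+928) + (-22a^3+44a^2-110a+3828)
  a^4+11a^3+89a^2+331a+928 = (-(1/22)a-13/22)(-22a^3+44a^2-110a+3828) + (110a^2+440a+3190)
  -22a^3+44a^2-110a+3828 = (-(1/5)a+6/5)(110a^2+440a+3190) + (0)
Last nonzero remainder: 110a^2+440a+3190. Dividing through by 110 gives the monic gcd a^2+4a+29.

a^2+4a+29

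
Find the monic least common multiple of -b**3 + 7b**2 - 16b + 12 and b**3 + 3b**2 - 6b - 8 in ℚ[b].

b**5 - 2b**4 - 15b**3 + 40b**2 + 4b - 48

By polynomial division,
  -b**3 + 7b**2 - 16b + 12 = (-1)(b**3 + 3b**2 - 6b - 8) + (10b**2 - 22b + 4)
  b**3 + 3b**2 - 6b - 8 = ((1/10)b + 13/25)(10b**2 - 22b + 4) + ((126/25)b - 252/25)
  10b**2 - 22b + 4 = ((125/63)b - 25/63)((126/25)b - 252/25) + (0)
Last nonzero remainder: (126/25)b - 252/25. Dividing through by 126/25 gives the monic gcd b - 2.
Then lcm(f, g) = f·g / gcd(f, g); expanding and making the result monic gives the answer.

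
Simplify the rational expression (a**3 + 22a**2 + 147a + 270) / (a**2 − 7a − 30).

(a**2 + 19a + 90)/(a − 10)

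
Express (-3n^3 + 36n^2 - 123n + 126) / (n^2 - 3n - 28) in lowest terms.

Euclidean algorithm in ℚ[n]:
  -3n^3 + 36n^2 - 123n + 126 = (-3n + 27)(n^2 - 3n - 28) + (-126n + 882)
  n^2 - 3n - 28 = (-(1/126)n - 2/63)(-126n + 882) + (0)
Last nonzero remainder: -126n + 882. Dividing through by -126 gives the monic gcd n - 7.
Cancel n - 7 from numerator and denominator to get the reduced form.

(-3n^2 + 15n - 18)/(n + 4)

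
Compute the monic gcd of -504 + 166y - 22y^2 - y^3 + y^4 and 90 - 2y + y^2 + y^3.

Euclidean algorithm in ℚ[y]:
  y^4 - y^3 - 22y^2 + 166y - 504 = (y - 2)(y^3 + y^2 - 2y + 90) + (-18y^2 + 72y - 324)
  y^3 + y^2 - 2y + 90 = (-(1/18)y - 5/18)(-18y^2 + 72y - 324) + (0)
Last nonzero remainder: -18y^2 + 72y - 324. Dividing through by -18 gives the monic gcd y^2 - 4y + 18.

18 - 4y + y^2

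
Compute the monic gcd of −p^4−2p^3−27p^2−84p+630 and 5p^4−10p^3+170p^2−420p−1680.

Repeated division with remainder:
  −p^4−2p^3−27p^2−84p+630 = (−1/5)(5p^4−10p^3+170p^2−420p−1680) + (−4p^3+7p^2−168p+294)
  5p^4−10p^3+170p^2−420p−1680 = (−(5/4)p+5/16)(−4p^3+7p^2−168p+294) + (−(675/16)p^2−14175/8)
  −4p^3+7p^2−168p+294 = ((64/675)p−112/675)(−(675/16)p^2−14175/8) + (0)
Last nonzero remainder: −(675/16)p^2−14175/8. Dividing through by −675/16 gives the monic gcd p^2+42.

p^2+42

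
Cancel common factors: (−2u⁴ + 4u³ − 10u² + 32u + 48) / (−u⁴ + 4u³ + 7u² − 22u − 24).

By polynomial division,
  −2u⁴ + 4u³ − 10u² + 32u + 48 = (2)(−u⁴ + 4u³ + 7u² − 22u − 24) + (−4u³ − 24u² + 76u + 96)
  −u⁴ + 4u³ + 7u² − 22u − 24 = ((1/4)u − 5/2)(−4u³ − 24u² + 76u + 96) + (−72u² + 144u + 216)
  −4u³ − 24u² + 76u + 96 = ((1/18)u + 4/9)(−72u² + 144u + 216) + (0)
Last nonzero remainder: −72u² + 144u + 216. Dividing through by −72 gives the monic gcd u² − 2u − 3.
Cancel u² − 2u − 3 from numerator and denominator to get the reduced form.

(2u² + 16)/(u² − 2u − 8)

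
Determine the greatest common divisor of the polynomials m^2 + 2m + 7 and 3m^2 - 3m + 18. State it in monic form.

1

Repeated division with remainder:
  m^2 + 2m + 7 = (1/3)(3m^2 - 3m + 18) + (3m + 1)
  3m^2 - 3m + 18 = (m - 4/3)(3m + 1) + (58/3)
  3m + 1 = ((9/58)m + 3/58)(58/3) + (0)
The last nonzero remainder is the constant 58/3, so the polynomials are coprime and gcd = 1.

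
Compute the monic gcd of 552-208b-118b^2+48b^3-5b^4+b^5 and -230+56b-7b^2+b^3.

46-2b+b^2

By polynomial division,
  b^5-5b^4+48b^3-118b^2-208b+552 = (b^2+2b+6)(b^3-7b^2+56b-230) + (42b^2-84b+1932)
  b^3-7b^2+56b-230 = ((1/42)b-5/42)(42b^2-84b+1932) + (0)
Last nonzero remainder: 42b^2-84b+1932. Dividing through by 42 gives the monic gcd b^2-2b+46.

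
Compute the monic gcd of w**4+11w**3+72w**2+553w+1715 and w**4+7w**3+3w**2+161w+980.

w**2+12w+35

Euclidean algorithm in ℚ[w]:
  w**4+11w**3+72w**2+553w+1715 = (w**4+7w**3+3w**2+161w+980) + (4w**3+69w**2+392w+735)
  w**4+7w**3+3w**2+161w+980 = ((1/4)w-41/16)(4w**3+69w**2+392w+735) + ((1309/16)w**2+(3927/4)w+45815/16)
  4w**3+69w**2+392w+735 = ((64/1309)w+48/187)((1309/16)w**2+(3927/4)w+45815/16) + (0)
Last nonzero remainder: (1309/16)w**2+(3927/4)w+45815/16. Dividing through by 1309/16 gives the monic gcd w**2+12w+35.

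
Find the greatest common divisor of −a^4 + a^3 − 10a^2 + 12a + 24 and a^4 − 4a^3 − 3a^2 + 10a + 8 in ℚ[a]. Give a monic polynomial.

By polynomial division,
  −a^4 + a^3 − 10a^2 + 12a + 24 = (−1)(a^4 − 4a^3 − 3a^2 + 10a + 8) + (−3a^3 − 13a^2 + 22a + 32)
  a^4 − 4a^3 − 3a^2 + 10a + 8 = (−(1/3)a + 25/9)(−3a^3 − 13a^2 + 22a + 32) + ((364/9)a^2 − (364/9)a − 728/9)
  −3a^3 − 13a^2 + 22a + 32 = (−(27/364)a − 36/91)((364/9)a^2 − (364/9)a − 728/9) + (0)
Last nonzero remainder: (364/9)a^2 − (364/9)a − 728/9. Dividing through by 364/9 gives the monic gcd a^2 − a − 2.

a^2 − a − 2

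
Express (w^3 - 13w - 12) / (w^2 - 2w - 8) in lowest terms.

(w^2 + 4w + 3)/(w + 2)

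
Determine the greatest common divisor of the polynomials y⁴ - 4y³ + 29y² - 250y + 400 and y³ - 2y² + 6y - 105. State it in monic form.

By polynomial division,
  y⁴ - 4y³ + 29y² - 250y + 400 = (y - 2)(y³ - 2y² + 6y - 105) + (19y² - 133y + 190)
  y³ - 2y² + 6y - 105 = ((1/19)y + 5/19)(19y² - 133y + 190) + (31y - 155)
  19y² - 133y + 190 = ((19/31)y - 38/31)(31y - 155) + (0)
Last nonzero remainder: 31y - 155. Dividing through by 31 gives the monic gcd y - 5.

y - 5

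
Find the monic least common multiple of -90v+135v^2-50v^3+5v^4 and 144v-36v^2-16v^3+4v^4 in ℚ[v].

216v-306v^2+75v^3+25v^4-11v^5+v^6

Repeated division with remainder:
  5v^4-50v^3+135v^2-90v = (5/4)(4v^4-16v^3-36v^2+144v) + (-30v^3+180v^2-270v)
  4v^4-16v^3-36v^2+144v = (-(2/15)v-4/15)(-30v^3+180v^2-270v) + (-24v^2+72v)
  -30v^3+180v^2-270v = ((5/4)v-15/4)(-24v^2+72v) + (0)
Last nonzero remainder: -24v^2+72v. Dividing through by -24 gives the monic gcd v^2-3v.
Then lcm(f, g) = f·g / gcd(f, g); expanding and making the result monic gives the answer.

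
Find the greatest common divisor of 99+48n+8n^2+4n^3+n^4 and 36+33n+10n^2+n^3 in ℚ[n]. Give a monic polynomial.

9+6n+n^2

By polynomial division,
  n^4+4n^3+8n^2+48n+99 = (n−6)(n^3+10n^2+33n+36) + (35n^2+210n+315)
  n^3+10n^2+33n+36 = ((1/35)n+4/35)(35n^2+210n+315) + (0)
Last nonzero remainder: 35n^2+210n+315. Dividing through by 35 gives the monic gcd n^2+6n+9.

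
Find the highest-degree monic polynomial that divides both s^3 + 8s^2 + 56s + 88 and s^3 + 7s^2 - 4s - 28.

s + 2

Apply the Euclidean algorithm:
  s^3 + 8s^2 + 56s + 88 = (s^3 + 7s^2 - 4s - 28) + (s^2 + 60s + 116)
  s^3 + 7s^2 - 4s - 28 = (s - 53)(s^2 + 60s + 116) + (3060s + 6120)
  s^2 + 60s + 116 = ((1/3060)s + 29/1530)(3060s + 6120) + (0)
Last nonzero remainder: 3060s + 6120. Dividing through by 3060 gives the monic gcd s + 2.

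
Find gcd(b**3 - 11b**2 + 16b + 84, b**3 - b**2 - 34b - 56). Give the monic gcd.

By polynomial division,
  b**3 - 11b**2 + 16b + 84 = (b**3 - b**2 - 34b - 56) + (-10b**2 + 50b + 140)
  b**3 - b**2 - 34b - 56 = (-(1/10)b - 2/5)(-10b**2 + 50b + 140) + (0)
Last nonzero remainder: -10b**2 + 50b + 140. Dividing through by -10 gives the monic gcd b**2 - 5b - 14.

b**2 - 5b - 14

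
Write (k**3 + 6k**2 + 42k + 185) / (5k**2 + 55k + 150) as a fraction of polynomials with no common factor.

(k**2 + k + 37)/(5k + 30)

Apply the Euclidean algorithm:
  k**3 + 6k**2 + 42k + 185 = ((1/5)k − 1)(5k**2 + 55k + 150) + (67k + 335)
  5k**2 + 55k + 150 = ((5/67)k + 30/67)(67k + 335) + (0)
Last nonzero remainder: 67k + 335. Dividing through by 67 gives the monic gcd k + 5.
Cancel k + 5 from numerator and denominator to get the reduced form.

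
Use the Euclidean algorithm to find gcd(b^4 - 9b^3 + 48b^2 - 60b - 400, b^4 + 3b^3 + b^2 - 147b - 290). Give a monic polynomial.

b^2 - 3b - 10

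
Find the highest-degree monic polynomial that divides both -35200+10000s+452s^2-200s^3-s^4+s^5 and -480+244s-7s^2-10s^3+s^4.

32-12s+s^2

Apply the Euclidean algorithm:
  s^5-s^4-200s^3+452s^2+10000s-35200 = (s+9)(s^4-10s^3-7s^2+244s-480) + (-103s^3+271s^2+8284s-30880)
  s^4-10s^3-7s^2+244s-480 = (-(1/103)s+759/10609)(-103s^3+271s^2+8284s-30880) + ((573300/10609)s^2-(6879600/10609)s+18345600/10609)
  -103s^3+271s^2+8284s-30880 = (-(1092727/573300)s-2047537/114660)((573300/10609)s^2-(6879600/10609)s+18345600/10609) + (0)
Last nonzero remainder: (573300/10609)s^2-(6879600/10609)s+18345600/10609. Dividing through by 573300/10609 gives the monic gcd s^2-12s+32.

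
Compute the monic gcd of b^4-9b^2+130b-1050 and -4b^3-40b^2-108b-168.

Apply the Euclidean algorithm:
  b^4-9b^2+130b-1050 = (-(1/4)b+5/2)(-4b^3-40b^2-108b-168) + (64b^2+358b-630)
  -4b^3-40b^2-108b-168 = (-(1/16)b-141/512)(64b^2+358b-630) + (-(12489/256)b-87423/256)
  64b^2+358b-630 = (-(16384/12489)b+7680/4163)(-(12489/256)b-87423/256) + (0)
Last nonzero remainder: -(12489/256)b-87423/256. Dividing through by -12489/256 gives the monic gcd b+7.

b+7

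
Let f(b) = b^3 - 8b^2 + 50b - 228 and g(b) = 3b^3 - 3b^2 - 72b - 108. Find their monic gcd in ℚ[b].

b - 6

By polynomial division,
  b^3 - 8b^2 + 50b - 228 = (1/3)(3b^3 - 3b^2 - 72b - 108) + (-7b^2 + 74b - 192)
  3b^3 - 3b^2 - 72b - 108 = (-(3/7)b - 201/49)(-7b^2 + 74b - 192) + ((7314/49)b - 43884/49)
  -7b^2 + 74b - 192 = (-(343/7314)b + 784/3657)((7314/49)b - 43884/49) + (0)
Last nonzero remainder: (7314/49)b - 43884/49. Dividing through by 7314/49 gives the monic gcd b - 6.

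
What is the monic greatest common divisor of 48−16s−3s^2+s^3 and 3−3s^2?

1

Apply the Euclidean algorithm:
  s^3−3s^2−16s+48 = (−(1/3)s+1)(−3s^2+3) + (−15s+45)
  −3s^2+3 = ((1/5)s+3/5)(−15s+45) + (−24)
  −15s+45 = ((5/8)s−15/8)(−24) + (0)
The last nonzero remainder is the constant −24, so the polynomials are coprime and gcd = 1.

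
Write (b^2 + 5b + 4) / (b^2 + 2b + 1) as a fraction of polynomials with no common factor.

(b + 4)/(b + 1)

Apply the Euclidean algorithm:
  b^2 + 5b + 4 = (b^2 + 2b + 1) + (3b + 3)
  b^2 + 2b + 1 = ((1/3)b + 1/3)(3b + 3) + (0)
Last nonzero remainder: 3b + 3. Dividing through by 3 gives the monic gcd b + 1.
Cancel b + 1 from numerator and denominator to get the reduced form.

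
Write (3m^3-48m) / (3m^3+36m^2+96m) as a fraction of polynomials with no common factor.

(m-4)/(m+8)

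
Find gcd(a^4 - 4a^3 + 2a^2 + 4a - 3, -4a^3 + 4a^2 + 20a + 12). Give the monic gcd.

a^2 - 2a - 3

Apply the Euclidean algorithm:
  a^4 - 4a^3 + 2a^2 + 4a - 3 = (-(1/4)a + 3/4)(-4a^3 + 4a^2 + 20a + 12) + (4a^2 - 8a - 12)
  -4a^3 + 4a^2 + 20a + 12 = (-a - 1)(4a^2 - 8a - 12) + (0)
Last nonzero remainder: 4a^2 - 8a - 12. Dividing through by 4 gives the monic gcd a^2 - 2a - 3.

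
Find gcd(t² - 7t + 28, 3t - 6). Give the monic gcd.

1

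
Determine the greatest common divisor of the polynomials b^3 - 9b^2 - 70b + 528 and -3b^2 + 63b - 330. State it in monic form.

b - 11

Apply the Euclidean algorithm:
  b^3 - 9b^2 - 70b + 528 = (-(1/3)b - 4)(-3b^2 + 63b - 330) + (72b - 792)
  -3b^2 + 63b - 330 = (-(1/24)b + 5/12)(72b - 792) + (0)
Last nonzero remainder: 72b - 792. Dividing through by 72 gives the monic gcd b - 11.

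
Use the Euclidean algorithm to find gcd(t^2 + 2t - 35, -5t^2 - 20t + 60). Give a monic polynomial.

1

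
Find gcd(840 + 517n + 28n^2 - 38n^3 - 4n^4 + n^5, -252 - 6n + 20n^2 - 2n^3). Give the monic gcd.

-21 - 4n + n^2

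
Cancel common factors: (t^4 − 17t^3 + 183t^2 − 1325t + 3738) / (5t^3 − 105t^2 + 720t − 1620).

Apply the Euclidean algorithm:
  t^4 − 17t^3 + 183t^2 − 1325t + 3738 = ((1/5)t + 4/5)(5t^3 − 105t^2 + 720t − 1620) + (123t^2 − 1577t + 5034)
  5t^3 − 105t^2 + 720t − 1620 = ((5/123)t − 5030/15129)(123t^2 − 1577t + 5034) + (−(135340/15129)t + 270680/5043)
  123t^2 − 1577t + 5034 = (−(1860867/135340)t + 12693231/135340)(−(135340/15129)t + 270680/5043) + (0)
Last nonzero remainder: −(135340/15129)t + 270680/5043. Dividing through by −135340/15129 gives the monic gcd t − 6.
Cancel t − 6 from numerator and denominator to get the reduced form.

(t^3 − 11t^2 + 117t − 623)/(5t^2 − 75t + 270)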